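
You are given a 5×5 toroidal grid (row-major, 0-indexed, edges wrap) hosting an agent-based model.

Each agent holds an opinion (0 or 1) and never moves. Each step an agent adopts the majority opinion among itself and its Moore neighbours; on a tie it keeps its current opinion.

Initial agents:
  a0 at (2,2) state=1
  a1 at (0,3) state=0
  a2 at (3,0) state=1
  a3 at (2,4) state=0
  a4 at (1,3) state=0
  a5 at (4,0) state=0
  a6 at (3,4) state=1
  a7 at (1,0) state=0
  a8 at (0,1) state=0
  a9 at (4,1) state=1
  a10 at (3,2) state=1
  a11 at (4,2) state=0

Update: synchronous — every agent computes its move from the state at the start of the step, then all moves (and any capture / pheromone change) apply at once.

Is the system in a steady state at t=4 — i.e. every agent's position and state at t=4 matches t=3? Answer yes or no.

t=1: a0@(2,2):1 a1@(0,3):0 a2@(3,0):1 a3@(2,4):0 a4@(1,3):0 a5@(4,0):1 a6@(3,4):1 a7@(1,0):0 a8@(0,1):0 a9@(4,1):1 a10@(3,2):1 a11@(4,2):0
t=2: (unchanged — steady state)

yes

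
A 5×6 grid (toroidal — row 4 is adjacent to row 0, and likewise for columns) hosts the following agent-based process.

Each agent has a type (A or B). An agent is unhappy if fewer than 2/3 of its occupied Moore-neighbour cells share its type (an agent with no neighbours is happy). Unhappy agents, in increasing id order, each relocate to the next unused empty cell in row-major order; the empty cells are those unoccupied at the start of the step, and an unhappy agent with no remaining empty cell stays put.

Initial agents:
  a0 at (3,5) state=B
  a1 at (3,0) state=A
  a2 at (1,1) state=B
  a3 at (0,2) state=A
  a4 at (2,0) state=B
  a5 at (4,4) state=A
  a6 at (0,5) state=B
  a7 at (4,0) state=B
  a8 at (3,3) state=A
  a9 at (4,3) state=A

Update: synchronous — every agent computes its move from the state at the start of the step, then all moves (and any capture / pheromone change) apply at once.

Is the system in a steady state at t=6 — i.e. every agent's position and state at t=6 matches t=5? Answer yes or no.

t=1: a0@(0,0):B a1@(0,1):A a2@(0,3):B a3@(0,4):A a4@(2,0):B a5@(1,0):A a6@(1,2):B a7@(4,0):B a8@(3,3):A a9@(4,3):A
t=2: a0@(0,2):B a1@(0,5):A a2@(1,1):B a3@(1,3):A a4@(1,4):B a5@(1,5):A a6@(2,1):B a7@(2,2):B a8@(3,3):A a9@(4,3):A
t=3: a0@(0,0):B a1@(0,1):A a2@(1,1):B a3@(0,3):A a4@(0,4):B a5@(1,0):A a6@(2,1):B a7@(1,2):B a8@(2,0):A a9@(2,3):A
t=4: a0@(0,2):B a1@(0,5):A a2@(1,3):B a3@(1,4):A a4@(1,5):B a5@(2,2):A a6@(2,4):B a7@(2,5):B a8@(3,0):A a9@(3,1):A
t=5: a0@(0,2):B a1@(0,0):A a2@(0,1):B a3@(0,3):A a4@(0,4):B a5@(1,0):A a6@(2,4):B a7@(1,1):B a8@(1,2):A a9@(3,1):A
t=6: a0@(0,5):B a1@(1,3):A a2@(1,4):B a3@(1,5):A a4@(2,0):B a5@(2,1):A a6@(2,4):B a7@(2,2):B a8@(2,3):A a9@(3,1):A

no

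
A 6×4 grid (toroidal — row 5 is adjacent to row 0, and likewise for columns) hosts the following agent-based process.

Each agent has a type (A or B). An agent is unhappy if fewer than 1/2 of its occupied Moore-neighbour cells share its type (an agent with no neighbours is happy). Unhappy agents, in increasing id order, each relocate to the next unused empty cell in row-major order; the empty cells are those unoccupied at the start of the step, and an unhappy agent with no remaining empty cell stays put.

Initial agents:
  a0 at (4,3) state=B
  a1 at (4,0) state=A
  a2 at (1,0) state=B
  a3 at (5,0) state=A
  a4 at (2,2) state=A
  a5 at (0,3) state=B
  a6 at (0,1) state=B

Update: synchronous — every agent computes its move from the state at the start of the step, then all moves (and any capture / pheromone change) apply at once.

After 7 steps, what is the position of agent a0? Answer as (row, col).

(0, 0)

t=1: a0@(0,0):B a1@(4,0):A a2@(1,0):B a3@(0,2):A a4@(2,2):A a5@(0,3):B a6@(0,1):B
t=2: a0@(0,0):B a1@(4,0):A a2@(1,0):B a3@(1,1):A a4@(2,2):A a5@(0,3):B a6@(0,1):B
t=3: a0@(0,0):B a1@(4,0):A a2@(1,0):B a3@(0,2):A a4@(2,2):A a5@(0,3):B a6@(0,1):B
t=4: a0@(0,0):B a1@(4,0):A a2@(1,0):B a3@(1,1):A a4@(2,2):A a5@(0,3):B a6@(0,1):B
t=5: a0@(0,0):B a1@(4,0):A a2@(1,0):B a3@(0,2):A a4@(2,2):A a5@(0,3):B a6@(0,1):B
t=6: a0@(0,0):B a1@(4,0):A a2@(1,0):B a3@(1,1):A a4@(2,2):A a5@(0,3):B a6@(0,1):B
t=7: a0@(0,0):B a1@(4,0):A a2@(1,0):B a3@(0,2):A a4@(2,2):A a5@(0,3):B a6@(0,1):B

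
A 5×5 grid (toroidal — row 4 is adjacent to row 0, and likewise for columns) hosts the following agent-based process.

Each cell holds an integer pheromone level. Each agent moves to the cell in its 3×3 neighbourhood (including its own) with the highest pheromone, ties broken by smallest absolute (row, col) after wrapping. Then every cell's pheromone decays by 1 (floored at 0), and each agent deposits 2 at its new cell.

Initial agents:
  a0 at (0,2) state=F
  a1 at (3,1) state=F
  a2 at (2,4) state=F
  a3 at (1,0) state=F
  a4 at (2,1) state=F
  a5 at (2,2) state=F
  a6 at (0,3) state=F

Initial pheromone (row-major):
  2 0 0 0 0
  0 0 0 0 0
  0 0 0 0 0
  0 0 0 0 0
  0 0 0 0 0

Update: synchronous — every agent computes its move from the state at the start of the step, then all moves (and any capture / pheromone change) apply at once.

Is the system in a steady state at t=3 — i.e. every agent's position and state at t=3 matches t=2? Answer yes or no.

t=1: a0@(0,1) a1@(2,0) a2@(1,0) a3@(0,0) a4@(1,0) a5@(1,1) a6@(0,2) | pheromone: 3 2 2 0 0 / 4 2 0 0 0 / 2 0 0 0 0 / 0 0 0 0 0 / 0 0 0 0 0
t=2: a0@(1,0) a1@(1,0) a2@(1,0) a3@(1,0) a4@(1,0) a5@(1,0) a6@(0,1) | pheromone: 2 3 1 0 0 / 15 1 0 0 0 / 1 0 0 0 0 / 0 0 0 0 0 / 0 0 0 0 0
t=3: a0@(1,0) a1@(1,0) a2@(1,0) a3@(1,0) a4@(1,0) a5@(1,0) a6@(1,0) | pheromone: 1 2 0 0 0 / 28 0 0 0 0 / 0 0 0 0 0 / 0 0 0 0 0 / 0 0 0 0 0

no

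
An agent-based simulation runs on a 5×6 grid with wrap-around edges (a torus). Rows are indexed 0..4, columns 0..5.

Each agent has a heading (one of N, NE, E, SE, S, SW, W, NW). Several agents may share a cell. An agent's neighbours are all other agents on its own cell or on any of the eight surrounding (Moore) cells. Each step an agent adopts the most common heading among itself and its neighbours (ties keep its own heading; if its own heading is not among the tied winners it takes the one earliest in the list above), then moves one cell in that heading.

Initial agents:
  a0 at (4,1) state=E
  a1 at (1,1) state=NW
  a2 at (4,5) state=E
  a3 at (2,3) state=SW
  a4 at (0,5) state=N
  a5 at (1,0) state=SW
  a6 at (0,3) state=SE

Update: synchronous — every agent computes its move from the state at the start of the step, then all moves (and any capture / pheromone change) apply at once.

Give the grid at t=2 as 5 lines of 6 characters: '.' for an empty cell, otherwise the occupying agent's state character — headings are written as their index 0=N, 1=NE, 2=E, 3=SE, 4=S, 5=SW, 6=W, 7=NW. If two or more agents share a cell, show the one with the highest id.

......
......
.....3
....50
.5.2.7

t=1: a0@(4,2):E a1@(0,0):NW a2@(4,0):E a3@(3,2):SW a4@(4,5):N a5@(2,5):SW a6@(1,4):SE
t=2: a0@(4,3):E a1@(4,5):NW a2@(4,1):E a3@(4,1):SW a4@(3,5):N a5@(3,4):SW a6@(2,5):SE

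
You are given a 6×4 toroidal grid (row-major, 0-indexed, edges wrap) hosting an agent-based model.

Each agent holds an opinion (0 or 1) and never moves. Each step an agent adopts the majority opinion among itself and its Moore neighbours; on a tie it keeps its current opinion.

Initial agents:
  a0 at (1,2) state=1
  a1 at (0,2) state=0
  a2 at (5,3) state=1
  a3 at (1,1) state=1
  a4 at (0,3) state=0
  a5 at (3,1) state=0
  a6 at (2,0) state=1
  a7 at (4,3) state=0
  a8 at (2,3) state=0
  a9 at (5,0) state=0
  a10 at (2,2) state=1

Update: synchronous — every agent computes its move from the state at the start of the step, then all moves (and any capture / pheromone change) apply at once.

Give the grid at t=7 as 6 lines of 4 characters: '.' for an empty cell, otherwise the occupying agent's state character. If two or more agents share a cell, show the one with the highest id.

..10
.11.
1.11
.1..
...0
0..0

t=1: a0@(1,2):1 a1@(0,2):1 a2@(5,3):0 a3@(1,1):1 a4@(0,3):0 a5@(3,1):1 a6@(2,0):1 a7@(4,3):0 a8@(2,3):1 a9@(5,0):0 a10@(2,2):1
t=2: (unchanged — steady state)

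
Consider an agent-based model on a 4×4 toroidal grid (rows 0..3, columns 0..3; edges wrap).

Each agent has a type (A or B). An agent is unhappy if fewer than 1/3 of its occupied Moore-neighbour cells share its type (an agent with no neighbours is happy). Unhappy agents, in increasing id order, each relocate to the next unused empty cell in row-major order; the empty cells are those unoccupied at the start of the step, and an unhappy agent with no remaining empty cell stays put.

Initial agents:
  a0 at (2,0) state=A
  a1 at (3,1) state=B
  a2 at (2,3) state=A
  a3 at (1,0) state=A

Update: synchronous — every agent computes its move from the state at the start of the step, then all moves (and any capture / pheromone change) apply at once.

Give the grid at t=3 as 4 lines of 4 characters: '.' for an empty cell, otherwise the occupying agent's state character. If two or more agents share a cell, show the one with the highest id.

t=1: a0@(2,0):A a1@(0,0):B a2@(2,3):A a3@(1,0):A
t=2: a0@(2,0):A a1@(0,1):B a2@(2,3):A a3@(1,0):A
t=3: a0@(2,0):A a1@(0,0):B a2@(2,3):A a3@(1,0):A

B...
A...
A..A
....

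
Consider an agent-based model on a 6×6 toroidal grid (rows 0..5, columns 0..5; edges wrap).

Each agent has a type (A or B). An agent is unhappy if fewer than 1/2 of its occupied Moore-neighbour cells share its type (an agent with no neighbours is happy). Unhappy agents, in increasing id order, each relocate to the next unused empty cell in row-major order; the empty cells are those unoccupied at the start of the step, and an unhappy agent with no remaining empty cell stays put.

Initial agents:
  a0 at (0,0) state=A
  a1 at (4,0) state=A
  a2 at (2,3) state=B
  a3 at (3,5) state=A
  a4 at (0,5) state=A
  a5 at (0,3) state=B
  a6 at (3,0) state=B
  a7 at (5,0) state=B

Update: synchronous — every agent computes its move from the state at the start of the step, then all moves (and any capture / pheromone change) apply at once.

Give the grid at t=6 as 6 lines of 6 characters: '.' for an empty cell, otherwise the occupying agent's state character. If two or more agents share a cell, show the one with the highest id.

t=1: a0@(0,0):A a1@(0,1):A a2@(2,3):B a3@(3,5):A a4@(0,5):A a5@(0,3):B a6@(0,2):B a7@(0,4):B
t=2: (unchanged — steady state)

AABBBA
......
...B..
.....A
......
......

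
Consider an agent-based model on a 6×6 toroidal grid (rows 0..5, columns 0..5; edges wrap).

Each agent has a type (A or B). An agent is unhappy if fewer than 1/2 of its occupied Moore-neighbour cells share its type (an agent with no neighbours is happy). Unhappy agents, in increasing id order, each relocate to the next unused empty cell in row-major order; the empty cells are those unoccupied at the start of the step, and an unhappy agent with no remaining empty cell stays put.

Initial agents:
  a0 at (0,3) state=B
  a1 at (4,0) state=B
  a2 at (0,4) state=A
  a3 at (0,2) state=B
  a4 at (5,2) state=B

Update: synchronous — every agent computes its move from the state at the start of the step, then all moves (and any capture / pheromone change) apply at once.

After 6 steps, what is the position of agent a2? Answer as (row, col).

(0, 0)

t=1: a0@(0,3):B a1@(4,0):B a2@(0,0):A a3@(0,2):B a4@(5,2):B
t=2: (unchanged — steady state)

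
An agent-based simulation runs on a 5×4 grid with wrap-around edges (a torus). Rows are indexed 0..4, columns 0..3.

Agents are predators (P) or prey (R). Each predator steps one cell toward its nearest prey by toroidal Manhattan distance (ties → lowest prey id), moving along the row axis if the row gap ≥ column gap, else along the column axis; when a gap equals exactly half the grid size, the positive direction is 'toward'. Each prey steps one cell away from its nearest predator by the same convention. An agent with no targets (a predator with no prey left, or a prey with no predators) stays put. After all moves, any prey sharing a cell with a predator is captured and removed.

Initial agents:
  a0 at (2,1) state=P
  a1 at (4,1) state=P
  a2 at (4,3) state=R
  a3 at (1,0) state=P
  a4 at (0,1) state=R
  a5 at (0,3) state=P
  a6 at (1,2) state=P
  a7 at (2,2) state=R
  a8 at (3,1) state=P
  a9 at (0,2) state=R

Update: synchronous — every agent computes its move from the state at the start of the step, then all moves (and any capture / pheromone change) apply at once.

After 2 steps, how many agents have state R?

t=1: a0@(2,2):P a1@(0,1):P a2@(3,3):R a3@(0,0):P a4@(1,1):R a5@(4,3):P a6@(2,2):P a7@(2,3):R a8@(4,1):P
t=2: a0@(2,3):P a1@(1,1):P a3@(1,0):P a4@(2,1):R a5@(3,3):P a6@(2,3):P a7@(2,0):R a8@(0,1):P

2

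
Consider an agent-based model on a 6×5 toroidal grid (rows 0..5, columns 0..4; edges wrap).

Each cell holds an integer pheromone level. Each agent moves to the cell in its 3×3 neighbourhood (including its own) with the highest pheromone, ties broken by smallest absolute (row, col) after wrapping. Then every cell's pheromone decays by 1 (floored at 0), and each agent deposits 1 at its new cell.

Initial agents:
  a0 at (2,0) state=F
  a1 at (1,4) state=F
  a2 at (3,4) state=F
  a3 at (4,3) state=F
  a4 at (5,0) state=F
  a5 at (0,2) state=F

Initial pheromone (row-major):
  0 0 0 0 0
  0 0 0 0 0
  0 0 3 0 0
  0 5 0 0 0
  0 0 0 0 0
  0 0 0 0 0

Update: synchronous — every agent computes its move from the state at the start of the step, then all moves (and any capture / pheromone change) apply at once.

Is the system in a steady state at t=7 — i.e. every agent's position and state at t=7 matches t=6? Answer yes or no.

t=1: a0@(3,1) a1@(0,0) a2@(2,0) a3@(3,2) a4@(0,0) a5@(0,1) | pheromone: 2 1 0 0 0 / 0 0 0 0 0 / 1 0 2 0 0 / 0 5 1 0 0 / 0 0 0 0 0 / 0 0 0 0 0
t=2: a0@(3,1) a1@(0,0) a2@(3,1) a3@(3,1) a4@(0,0) a5@(0,0) | pheromone: 4 0 0 0 0 / 0 0 0 0 0 / 0 0 1 0 0 / 0 7 0 0 0 / 0 0 0 0 0 / 0 0 0 0 0
t=3: a0@(3,1) a1@(0,0) a2@(3,1) a3@(3,1) a4@(0,0) a5@(0,0) | pheromone: 6 0 0 0 0 / 0 0 0 0 0 / 0 0 0 0 0 / 0 9 0 0 0 / 0 0 0 0 0 / 0 0 0 0 0
t=4: a0@(3,1) a1@(0,0) a2@(3,1) a3@(3,1) a4@(0,0) a5@(0,0) | pheromone: 8 0 0 0 0 / 0 0 0 0 0 / 0 0 0 0 0 / 0 11 0 0 0 / 0 0 0 0 0 / 0 0 0 0 0
t=5: a0@(3,1) a1@(0,0) a2@(3,1) a3@(3,1) a4@(0,0) a5@(0,0) | pheromone: 10 0 0 0 0 / 0 0 0 0 0 / 0 0 0 0 0 / 0 13 0 0 0 / 0 0 0 0 0 / 0 0 0 0 0
t=6: a0@(3,1) a1@(0,0) a2@(3,1) a3@(3,1) a4@(0,0) a5@(0,0) | pheromone: 12 0 0 0 0 / 0 0 0 0 0 / 0 0 0 0 0 / 0 15 0 0 0 / 0 0 0 0 0 / 0 0 0 0 0
t=7: a0@(3,1) a1@(0,0) a2@(3,1) a3@(3,1) a4@(0,0) a5@(0,0) | pheromone: 14 0 0 0 0 / 0 0 0 0 0 / 0 0 0 0 0 / 0 17 0 0 0 / 0 0 0 0 0 / 0 0 0 0 0

yes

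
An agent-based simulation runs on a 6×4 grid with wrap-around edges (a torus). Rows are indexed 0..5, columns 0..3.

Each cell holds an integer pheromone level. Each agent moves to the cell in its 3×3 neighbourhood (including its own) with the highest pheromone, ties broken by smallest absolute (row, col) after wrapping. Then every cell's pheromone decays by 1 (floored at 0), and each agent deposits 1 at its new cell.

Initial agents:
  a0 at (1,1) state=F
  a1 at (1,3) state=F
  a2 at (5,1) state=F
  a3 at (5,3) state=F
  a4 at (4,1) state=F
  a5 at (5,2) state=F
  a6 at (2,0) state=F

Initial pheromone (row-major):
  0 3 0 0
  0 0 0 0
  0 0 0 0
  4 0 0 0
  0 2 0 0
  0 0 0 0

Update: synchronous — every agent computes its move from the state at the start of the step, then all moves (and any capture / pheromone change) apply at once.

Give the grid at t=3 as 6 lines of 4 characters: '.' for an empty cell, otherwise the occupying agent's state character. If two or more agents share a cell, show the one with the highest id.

t=1: a0@(0,1) a1@(0,0) a2@(0,1) a3@(0,0) a4@(3,0) a5@(0,1) a6@(3,0) | pheromone: 2 5 0 0 / 0 0 0 0 / 0 0 0 0 / 5 0 0 0 / 0 1 0 0 / 0 0 0 0
t=2: a0@(0,1) a1@(0,1) a2@(0,1) a3@(0,1) a4@(3,0) a5@(0,1) a6@(3,0) | pheromone: 1 9 0 0 / 0 0 0 0 / 0 0 0 0 / 6 0 0 0 / 0 0 0 0 / 0 0 0 0
t=3: a0@(0,1) a1@(0,1) a2@(0,1) a3@(0,1) a4@(3,0) a5@(0,1) a6@(3,0) | pheromone: 0 13 0 0 / 0 0 0 0 / 0 0 0 0 / 7 0 0 0 / 0 0 0 0 / 0 0 0 0

.F..
....
....
F...
....
....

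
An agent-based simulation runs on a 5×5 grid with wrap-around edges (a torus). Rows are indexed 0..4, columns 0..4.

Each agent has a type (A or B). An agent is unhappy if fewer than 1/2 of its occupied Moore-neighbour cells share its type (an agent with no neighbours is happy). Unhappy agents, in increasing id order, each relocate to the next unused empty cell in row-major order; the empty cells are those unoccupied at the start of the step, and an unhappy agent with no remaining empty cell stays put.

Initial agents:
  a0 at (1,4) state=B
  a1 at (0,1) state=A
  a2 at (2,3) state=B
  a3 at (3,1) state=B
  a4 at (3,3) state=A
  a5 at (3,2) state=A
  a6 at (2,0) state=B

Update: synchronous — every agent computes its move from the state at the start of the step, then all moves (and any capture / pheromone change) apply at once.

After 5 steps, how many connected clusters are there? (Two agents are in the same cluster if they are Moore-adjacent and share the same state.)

t=1: a0@(1,4):B a1@(0,1):A a2@(0,0):B a3@(3,1):B a4@(3,3):A a5@(0,2):A a6@(2,0):B
t=2: (unchanged — steady state)

3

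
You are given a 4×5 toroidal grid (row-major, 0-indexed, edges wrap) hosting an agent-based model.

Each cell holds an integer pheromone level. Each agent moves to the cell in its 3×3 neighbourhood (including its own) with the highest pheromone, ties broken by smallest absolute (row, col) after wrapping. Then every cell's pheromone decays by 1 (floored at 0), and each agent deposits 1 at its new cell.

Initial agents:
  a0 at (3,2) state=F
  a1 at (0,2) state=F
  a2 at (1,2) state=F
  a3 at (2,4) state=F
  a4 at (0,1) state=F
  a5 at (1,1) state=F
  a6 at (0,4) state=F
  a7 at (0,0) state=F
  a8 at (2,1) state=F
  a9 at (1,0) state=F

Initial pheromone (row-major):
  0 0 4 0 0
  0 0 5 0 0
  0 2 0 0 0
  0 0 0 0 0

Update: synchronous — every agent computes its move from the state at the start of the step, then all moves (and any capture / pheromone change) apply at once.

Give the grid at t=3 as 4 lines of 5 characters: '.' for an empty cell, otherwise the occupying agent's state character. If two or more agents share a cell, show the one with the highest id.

t=1: a0@(0,2) a1@(1,2) a2@(1,2) a3@(1,0) a4@(1,2) a5@(1,2) a6@(0,0) a7@(0,0) a8@(1,2) a9@(2,1) | pheromone: 2 0 4 0 0 / 1 0 9 0 0 / 0 2 0 0 0 / 0 0 0 0 0
t=2: a0@(1,2) a1@(1,2) a2@(1,2) a3@(0,0) a4@(1,2) a5@(1,2) a6@(0,0) a7@(0,0) a8@(1,2) a9@(1,2) | pheromone: 4 0 3 0 0 / 0 0 15 0 0 / 0 1 0 0 0 / 0 0 0 0 0
t=3: a0@(1,2) a1@(1,2) a2@(1,2) a3@(0,0) a4@(1,2) a5@(1,2) a6@(0,0) a7@(0,0) a8@(1,2) a9@(1,2) | pheromone: 6 0 2 0 0 / 0 0 21 0 0 / 0 0 0 0 0 / 0 0 0 0 0

F....
..F..
.....
.....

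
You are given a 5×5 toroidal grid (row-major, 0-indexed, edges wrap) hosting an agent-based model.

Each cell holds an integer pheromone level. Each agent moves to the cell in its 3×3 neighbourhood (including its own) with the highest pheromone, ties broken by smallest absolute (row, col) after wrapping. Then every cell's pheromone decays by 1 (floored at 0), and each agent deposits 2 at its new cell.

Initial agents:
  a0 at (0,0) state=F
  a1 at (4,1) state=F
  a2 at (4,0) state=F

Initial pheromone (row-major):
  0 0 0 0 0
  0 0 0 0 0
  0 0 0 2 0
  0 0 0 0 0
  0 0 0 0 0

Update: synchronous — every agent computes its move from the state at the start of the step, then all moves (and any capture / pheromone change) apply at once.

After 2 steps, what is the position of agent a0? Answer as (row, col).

t=1: a0@(0,0) a1@(0,0) a2@(0,0) | pheromone: 6 0 0 0 0 / 0 0 0 0 0 / 0 0 0 1 0 / 0 0 0 0 0 / 0 0 0 0 0
t=2: a0@(0,0) a1@(0,0) a2@(0,0) | pheromone: 11 0 0 0 0 / 0 0 0 0 0 / 0 0 0 0 0 / 0 0 0 0 0 / 0 0 0 0 0

(0, 0)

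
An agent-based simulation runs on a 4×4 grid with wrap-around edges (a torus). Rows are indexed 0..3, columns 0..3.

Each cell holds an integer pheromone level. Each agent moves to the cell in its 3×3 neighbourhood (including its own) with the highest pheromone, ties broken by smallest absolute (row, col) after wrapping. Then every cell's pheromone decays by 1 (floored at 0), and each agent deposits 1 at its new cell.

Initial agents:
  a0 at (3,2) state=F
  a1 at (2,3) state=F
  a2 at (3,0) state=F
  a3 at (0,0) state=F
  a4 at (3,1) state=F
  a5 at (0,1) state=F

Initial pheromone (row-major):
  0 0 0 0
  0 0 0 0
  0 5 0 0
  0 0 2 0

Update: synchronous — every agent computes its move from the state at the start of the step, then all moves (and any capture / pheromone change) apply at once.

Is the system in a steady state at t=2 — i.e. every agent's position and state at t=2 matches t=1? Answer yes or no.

no

t=1: a0@(2,1) a1@(3,2) a2@(2,1) a3@(0,0) a4@(2,1) a5@(3,2) | pheromone: 1 0 0 0 / 0 0 0 0 / 0 7 0 0 / 0 0 3 0
t=2: a0@(2,1) a1@(2,1) a2@(2,1) a3@(0,0) a4@(2,1) a5@(2,1) | pheromone: 1 0 0 0 / 0 0 0 0 / 0 11 0 0 / 0 0 2 0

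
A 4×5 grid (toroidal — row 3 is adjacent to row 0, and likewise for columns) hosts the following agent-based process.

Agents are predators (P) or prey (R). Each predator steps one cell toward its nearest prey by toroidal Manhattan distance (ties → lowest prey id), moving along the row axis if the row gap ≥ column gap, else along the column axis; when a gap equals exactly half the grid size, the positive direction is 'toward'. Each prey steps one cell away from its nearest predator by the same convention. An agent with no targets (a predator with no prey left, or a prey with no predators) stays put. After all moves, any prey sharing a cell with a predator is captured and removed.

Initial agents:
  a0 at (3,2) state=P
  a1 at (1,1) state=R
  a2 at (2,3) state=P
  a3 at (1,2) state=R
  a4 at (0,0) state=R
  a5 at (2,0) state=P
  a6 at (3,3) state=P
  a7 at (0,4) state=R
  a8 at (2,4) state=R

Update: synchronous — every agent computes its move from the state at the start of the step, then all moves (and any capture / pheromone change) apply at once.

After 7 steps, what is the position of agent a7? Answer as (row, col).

t=1: a0@(0,2):P a1@(0,1):R a2@(2,4):P a4@(3,0):R a5@(2,4):P a6@(0,3):P a7@(1,4):R a8@(2,0):R
t=2: a0@(0,1):P a1@(0,0):R a2@(1,4):P a4@(0,0):R a5@(1,4):P a6@(0,2):P a7@(0,4):R a8@(2,1):R
t=3: a0@(0,0):P a2@(0,4):P a5@(0,4):P a6@(0,1):P a7@(3,4):R a8@(1,1):R
t=4: a0@(3,0):P a2@(3,4):P a5@(3,4):P a6@(1,1):P a7@(2,4):R a8@(2,1):R
t=5: a0@(2,0):P a2@(2,4):P a5@(2,4):P a6@(2,1):P a7@(1,4):R a8@(3,1):R
t=6: a0@(1,0):P a2@(1,4):P a5@(1,4):P a6@(3,1):P a7@(0,4):R a8@(0,1):R
t=7: a0@(0,0):P a2@(0,4):P a5@(0,4):P a6@(0,1):P a7@(3,4):R a8@(1,1):R

(3, 4)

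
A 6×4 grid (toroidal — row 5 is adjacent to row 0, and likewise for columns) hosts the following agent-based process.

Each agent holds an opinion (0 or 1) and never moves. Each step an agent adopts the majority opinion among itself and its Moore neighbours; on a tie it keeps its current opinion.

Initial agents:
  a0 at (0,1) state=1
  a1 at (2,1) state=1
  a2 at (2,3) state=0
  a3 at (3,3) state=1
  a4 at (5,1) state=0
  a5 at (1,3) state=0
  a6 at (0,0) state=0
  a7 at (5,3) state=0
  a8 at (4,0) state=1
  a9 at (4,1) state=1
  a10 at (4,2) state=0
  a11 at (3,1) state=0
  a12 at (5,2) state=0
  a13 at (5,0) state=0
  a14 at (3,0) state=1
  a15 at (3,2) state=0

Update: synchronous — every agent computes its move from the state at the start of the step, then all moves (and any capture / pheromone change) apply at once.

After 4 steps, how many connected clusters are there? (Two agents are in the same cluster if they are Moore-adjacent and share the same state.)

2

t=1: a0@(0,1):0 a1@(2,1):1 a2@(2,3):0 a3@(3,3):1 a4@(5,1):0 a5@(1,3):0 a6@(0,0):0 a7@(5,3):0 a8@(4,0):1 a9@(4,1):0 a10@(4,2):0 a11@(3,1):1 a12@(5,2):0 a13@(5,0):0 a14@(3,0):1 a15@(3,2):0
t=2: (unchanged — steady state)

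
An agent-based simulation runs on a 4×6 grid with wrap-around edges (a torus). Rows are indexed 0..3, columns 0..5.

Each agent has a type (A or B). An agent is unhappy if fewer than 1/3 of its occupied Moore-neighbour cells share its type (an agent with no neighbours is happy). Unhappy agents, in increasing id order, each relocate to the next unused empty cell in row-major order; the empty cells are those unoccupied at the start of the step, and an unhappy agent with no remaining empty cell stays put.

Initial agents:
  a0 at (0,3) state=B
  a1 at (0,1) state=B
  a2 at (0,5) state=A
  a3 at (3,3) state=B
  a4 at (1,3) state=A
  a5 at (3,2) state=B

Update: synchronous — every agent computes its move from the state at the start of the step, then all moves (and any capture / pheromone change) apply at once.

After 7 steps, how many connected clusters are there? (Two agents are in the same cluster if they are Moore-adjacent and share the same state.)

t=1: a0@(0,3):B a1@(0,1):B a2@(0,5):A a3@(3,3):B a4@(0,0):A a5@(3,2):B
t=2: (unchanged — steady state)

2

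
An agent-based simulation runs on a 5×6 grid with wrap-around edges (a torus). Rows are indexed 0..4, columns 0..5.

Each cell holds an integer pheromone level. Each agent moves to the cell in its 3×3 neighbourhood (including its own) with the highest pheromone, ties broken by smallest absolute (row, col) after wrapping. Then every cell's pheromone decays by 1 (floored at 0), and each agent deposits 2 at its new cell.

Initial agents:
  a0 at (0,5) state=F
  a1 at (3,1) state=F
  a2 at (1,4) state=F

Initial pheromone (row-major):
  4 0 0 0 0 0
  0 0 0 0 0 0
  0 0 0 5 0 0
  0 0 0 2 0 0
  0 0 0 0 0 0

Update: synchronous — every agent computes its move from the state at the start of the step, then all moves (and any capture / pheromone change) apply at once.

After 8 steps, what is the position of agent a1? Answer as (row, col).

t=1: a0@(0,0) a1@(2,0) a2@(2,3) | pheromone: 5 0 0 0 0 0 / 0 0 0 0 0 0 / 2 0 0 6 0 0 / 0 0 0 1 0 0 / 0 0 0 0 0 0
t=2: a0@(0,0) a1@(2,0) a2@(2,3) | pheromone: 6 0 0 0 0 0 / 0 0 0 0 0 0 / 3 0 0 7 0 0 / 0 0 0 0 0 0 / 0 0 0 0 0 0
t=3: a0@(0,0) a1@(2,0) a2@(2,3) | pheromone: 7 0 0 0 0 0 / 0 0 0 0 0 0 / 4 0 0 8 0 0 / 0 0 0 0 0 0 / 0 0 0 0 0 0
t=4: a0@(0,0) a1@(2,0) a2@(2,3) | pheromone: 8 0 0 0 0 0 / 0 0 0 0 0 0 / 5 0 0 9 0 0 / 0 0 0 0 0 0 / 0 0 0 0 0 0
t=5: a0@(0,0) a1@(2,0) a2@(2,3) | pheromone: 9 0 0 0 0 0 / 0 0 0 0 0 0 / 6 0 0 10 0 0 / 0 0 0 0 0 0 / 0 0 0 0 0 0
t=6: a0@(0,0) a1@(2,0) a2@(2,3) | pheromone: 10 0 0 0 0 0 / 0 0 0 0 0 0 / 7 0 0 11 0 0 / 0 0 0 0 0 0 / 0 0 0 0 0 0
t=7: a0@(0,0) a1@(2,0) a2@(2,3) | pheromone: 11 0 0 0 0 0 / 0 0 0 0 0 0 / 8 0 0 12 0 0 / 0 0 0 0 0 0 / 0 0 0 0 0 0
t=8: a0@(0,0) a1@(2,0) a2@(2,3) | pheromone: 12 0 0 0 0 0 / 0 0 0 0 0 0 / 9 0 0 13 0 0 / 0 0 0 0 0 0 / 0 0 0 0 0 0

(2, 0)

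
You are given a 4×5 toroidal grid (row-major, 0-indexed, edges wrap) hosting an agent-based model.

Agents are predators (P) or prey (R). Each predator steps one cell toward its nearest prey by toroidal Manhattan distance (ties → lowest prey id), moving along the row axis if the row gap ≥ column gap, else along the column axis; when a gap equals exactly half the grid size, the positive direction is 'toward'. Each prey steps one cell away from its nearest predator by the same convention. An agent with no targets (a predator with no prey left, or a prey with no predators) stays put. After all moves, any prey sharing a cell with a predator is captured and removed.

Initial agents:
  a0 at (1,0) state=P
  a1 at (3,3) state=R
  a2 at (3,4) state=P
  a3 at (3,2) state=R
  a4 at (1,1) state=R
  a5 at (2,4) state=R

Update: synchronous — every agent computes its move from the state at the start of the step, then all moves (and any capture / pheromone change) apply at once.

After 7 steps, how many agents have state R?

t=1: a0@(1,1):P a1@(3,2):R a2@(3,3):P a3@(3,1):R a4@(1,2):R a5@(1,4):R
t=2: a0@(1,2):P a1@(3,1):R a2@(3,2):P a3@(2,1):R a4@(1,3):R a5@(1,3):R
t=3: a0@(1,3):P a1@(3,0):R a2@(3,1):P a4@(1,4):R a5@(1,4):R
t=4: a0@(1,4):P a1@(3,4):R a2@(3,0):P a4@(1,0):R a5@(1,0):R
t=5: a0@(1,0):P a1@(3,3):R a2@(3,4):P a4@(1,1):R a5@(1,1):R
t=6: a0@(1,1):P a1@(3,2):R a2@(3,3):P a4@(1,2):R a5@(1,2):R
t=7: a0@(1,2):P a1@(3,1):R a2@(3,2):P a4@(1,3):R a5@(1,3):R

3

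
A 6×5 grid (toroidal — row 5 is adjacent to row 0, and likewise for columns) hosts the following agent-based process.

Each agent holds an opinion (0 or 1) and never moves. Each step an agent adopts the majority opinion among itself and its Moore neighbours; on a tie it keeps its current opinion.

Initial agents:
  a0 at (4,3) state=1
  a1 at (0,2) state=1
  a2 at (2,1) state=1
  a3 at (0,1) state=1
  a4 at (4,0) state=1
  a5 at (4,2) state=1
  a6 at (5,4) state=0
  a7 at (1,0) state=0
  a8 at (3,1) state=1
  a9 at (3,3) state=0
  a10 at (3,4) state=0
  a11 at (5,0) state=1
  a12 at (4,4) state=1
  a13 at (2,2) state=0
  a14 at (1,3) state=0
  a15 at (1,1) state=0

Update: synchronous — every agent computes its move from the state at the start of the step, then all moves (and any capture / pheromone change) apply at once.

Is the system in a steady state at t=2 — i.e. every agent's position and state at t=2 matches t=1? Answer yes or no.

no

t=1: a0@(4,3):1 a1@(0,2):1 a2@(2,1):0 a3@(0,1):1 a4@(4,0):1 a5@(4,2):1 a6@(5,4):1 a7@(1,0):0 a8@(3,1):1 a9@(3,3):0 a10@(3,4):1 a11@(5,0):1 a12@(4,4):1 a13@(2,2):0 a14@(1,3):0 a15@(1,1):0
t=2: a0@(4,3):1 a1@(0,2):1 a2@(2,1):0 a3@(0,1):1 a4@(4,0):1 a5@(4,2):1 a6@(5,4):1 a7@(1,0):0 a8@(3,1):1 a9@(3,3):1 a10@(3,4):1 a11@(5,0):1 a12@(4,4):1 a13@(2,2):0 a14@(1,3):0 a15@(1,1):0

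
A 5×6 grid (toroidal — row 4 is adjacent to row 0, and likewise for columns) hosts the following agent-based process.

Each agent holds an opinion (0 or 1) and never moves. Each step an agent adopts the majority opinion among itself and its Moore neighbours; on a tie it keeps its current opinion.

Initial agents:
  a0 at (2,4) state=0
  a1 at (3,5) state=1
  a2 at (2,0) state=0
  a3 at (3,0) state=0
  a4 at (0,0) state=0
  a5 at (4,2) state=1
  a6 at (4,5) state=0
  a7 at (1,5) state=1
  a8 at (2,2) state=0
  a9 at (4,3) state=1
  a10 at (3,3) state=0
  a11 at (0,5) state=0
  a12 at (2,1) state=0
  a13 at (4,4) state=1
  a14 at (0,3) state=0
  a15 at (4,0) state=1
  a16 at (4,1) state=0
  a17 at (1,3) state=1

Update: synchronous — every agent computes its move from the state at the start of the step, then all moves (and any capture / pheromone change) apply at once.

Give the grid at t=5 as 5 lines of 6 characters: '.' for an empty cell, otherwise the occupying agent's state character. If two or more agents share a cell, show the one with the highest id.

t=1: a0@(2,4):1 a1@(3,5):0 a2@(2,0):0 a3@(3,0):0 a4@(0,0):0 a5@(4,2):0 a6@(4,5):0 a7@(1,5):0 a8@(2,2):0 a9@(4,3):1 a10@(3,3):0 a11@(0,5):0 a12@(2,1):0 a13@(4,4):0 a14@(0,3):1 a15@(4,0):0 a16@(4,1):0 a17@(1,3):0
t=2: a0@(2,4):0 a1@(3,5):0 a2@(2,0):0 a3@(3,0):0 a4@(0,0):0 a5@(4,2):0 a6@(4,5):0 a7@(1,5):0 a8@(2,2):0 a9@(4,3):0 a10@(3,3):0 a11@(0,5):0 a12@(2,1):0 a13@(4,4):0 a14@(0,3):0 a15@(4,0):0 a16@(4,1):0 a17@(1,3):0
t=3: (unchanged — steady state)

0..0.0
...0.0
000.0.
0..0.0
000000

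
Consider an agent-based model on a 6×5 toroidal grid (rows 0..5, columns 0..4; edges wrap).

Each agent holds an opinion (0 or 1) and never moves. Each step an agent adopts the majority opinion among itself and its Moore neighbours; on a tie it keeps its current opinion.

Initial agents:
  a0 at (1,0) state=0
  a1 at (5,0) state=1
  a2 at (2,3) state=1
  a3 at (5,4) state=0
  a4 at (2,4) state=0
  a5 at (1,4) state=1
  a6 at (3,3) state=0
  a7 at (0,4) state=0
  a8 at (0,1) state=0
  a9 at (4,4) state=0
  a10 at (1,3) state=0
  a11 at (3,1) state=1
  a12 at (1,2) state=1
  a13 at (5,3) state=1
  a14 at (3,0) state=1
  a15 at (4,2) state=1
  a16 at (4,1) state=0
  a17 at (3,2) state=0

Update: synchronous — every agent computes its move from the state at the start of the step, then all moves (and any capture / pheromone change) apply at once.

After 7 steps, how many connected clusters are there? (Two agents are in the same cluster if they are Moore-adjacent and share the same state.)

t=1: a0@(1,0):0 a1@(5,0):0 a2@(2,3):0 a3@(5,4):0 a4@(2,4):0 a5@(1,4):0 a6@(3,3):0 a7@(0,4):0 a8@(0,1):0 a9@(4,4):0 a10@(1,3):0 a11@(3,1):1 a12@(1,2):1 a13@(5,3):0 a14@(3,0):0 a15@(4,2):1 a16@(4,1):1 a17@(3,2):0
t=2: a0@(1,0):0 a1@(5,0):0 a2@(2,3):0 a3@(5,4):0 a4@(2,4):0 a5@(1,4):0 a6@(3,3):0 a7@(0,4):0 a8@(0,1):0 a9@(4,4):0 a10@(1,3):0 a11@(3,1):1 a12@(1,2):0 a13@(5,3):0 a14@(3,0):0 a15@(4,2):1 a16@(4,1):1 a17@(3,2):0
t=3: (unchanged — steady state)

2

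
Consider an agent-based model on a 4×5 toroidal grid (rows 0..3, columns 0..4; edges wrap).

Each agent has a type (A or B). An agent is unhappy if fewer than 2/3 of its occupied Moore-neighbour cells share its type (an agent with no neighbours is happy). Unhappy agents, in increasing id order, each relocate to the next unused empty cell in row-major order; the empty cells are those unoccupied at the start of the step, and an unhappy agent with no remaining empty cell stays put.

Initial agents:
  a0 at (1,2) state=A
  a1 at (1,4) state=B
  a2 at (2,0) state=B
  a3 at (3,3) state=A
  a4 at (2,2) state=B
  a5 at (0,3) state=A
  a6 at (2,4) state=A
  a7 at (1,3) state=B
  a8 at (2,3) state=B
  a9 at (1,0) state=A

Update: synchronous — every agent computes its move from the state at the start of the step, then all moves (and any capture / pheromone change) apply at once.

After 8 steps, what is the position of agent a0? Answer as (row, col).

(0, 1)

t=1: a0@(0,0):A a1@(0,1):B a2@(0,2):B a3@(0,4):A a4@(1,1):B a5@(2,1):A a6@(3,0):A a7@(3,1):B a8@(3,2):B a9@(3,4):A
t=2: a0@(0,3):A a1@(0,1):B a2@(0,2):B a3@(0,4):A a4@(1,0):B a5@(1,2):A a6@(3,0):A a7@(1,3):B a8@(3,2):B a9@(3,4):A
t=3: a0@(0,0):A a1@(1,1):B a2@(1,4):B a3@(2,0):A a4@(2,1):B a5@(2,2):A a6@(3,0):A a7@(2,3):B a8@(3,2):B a9@(3,4):A
t=4: a0@(0,1):A a1@(0,2):B a2@(0,3):B a3@(0,4):A a4@(1,0):B a5@(1,2):A a6@(3,0):A a7@(1,3):B a8@(3,2):B a9@(3,4):A
t=5: a0@(0,0):A a1@(1,1):B a2@(1,4):B a3@(2,0):A a4@(2,1):B a5@(2,2):A a6@(3,0):A a7@(2,3):B a8@(3,2):B a9@(3,4):A
t=6: a0@(0,1):A a1@(0,2):B a2@(0,3):B a3@(0,4):A a4@(1,0):B a5@(1,2):A a6@(3,0):A a7@(1,3):B a8@(3,2):B a9@(3,4):A
t=7: a0@(0,0):A a1@(1,1):B a2@(1,4):B a3@(2,0):A a4@(2,1):B a5@(2,2):A a6@(3,0):A a7@(2,3):B a8@(3,2):B a9@(3,4):A
t=8: a0@(0,1):A a1@(0,2):B a2@(0,3):B a3@(0,4):A a4@(1,0):B a5@(1,2):A a6@(3,0):A a7@(1,3):B a8@(3,2):B a9@(3,4):A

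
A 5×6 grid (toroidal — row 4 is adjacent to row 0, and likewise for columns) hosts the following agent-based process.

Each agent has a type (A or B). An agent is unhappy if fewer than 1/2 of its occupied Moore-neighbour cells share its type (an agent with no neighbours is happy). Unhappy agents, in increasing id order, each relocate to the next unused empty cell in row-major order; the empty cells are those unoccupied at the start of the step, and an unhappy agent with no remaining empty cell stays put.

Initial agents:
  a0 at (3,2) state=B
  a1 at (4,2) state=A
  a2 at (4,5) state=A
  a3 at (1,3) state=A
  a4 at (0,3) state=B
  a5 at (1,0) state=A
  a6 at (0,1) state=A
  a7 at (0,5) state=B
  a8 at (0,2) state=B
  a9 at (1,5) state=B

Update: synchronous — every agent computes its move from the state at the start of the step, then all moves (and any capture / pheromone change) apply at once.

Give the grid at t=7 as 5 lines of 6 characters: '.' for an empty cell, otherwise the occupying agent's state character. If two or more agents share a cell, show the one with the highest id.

B..AAB
..AA.B
BA..B.
......
......

t=1: a0@(0,0):B a1@(0,4):A a2@(1,1):A a3@(1,2):A a4@(1,4):B a5@(2,0):A a6@(0,1):A a7@(2,1):B a8@(2,2):B a9@(1,5):B
t=2: a0@(0,2):B a1@(0,3):A a2@(1,1):A a3@(1,2):A a4@(1,4):B a5@(0,5):A a6@(0,1):A a7@(1,0):B a8@(1,3):B a9@(1,5):B
t=3: a0@(0,0):B a1@(0,4):A a2@(1,1):A a3@(1,2):A a4@(1,4):B a5@(2,0):A a6@(0,1):A a7@(2,1):B a8@(1,3):B a9@(1,5):B
t=4: a0@(0,2):B a1@(0,3):A a2@(1,1):A a3@(1,2):A a4@(1,4):B a5@(0,5):A a6@(0,1):A a7@(1,0):B a8@(2,2):B a9@(1,5):B
t=5: a0@(0,0):B a1@(0,4):A a2@(1,3):A a3@(1,2):A a4@(2,0):B a5@(2,1):A a6@(0,1):A a7@(2,3):B a8@(2,4):B a9@(1,5):B
t=6: a0@(0,0):B a1@(0,4):A a2@(1,3):A a3@(1,2):A a4@(2,0):B a5@(2,1):A a6@(0,1):A a7@(0,2):B a8@(2,4):B a9@(1,5):B
t=7: a0@(0,0):B a1@(0,4):A a2@(1,3):A a3@(1,2):A a4@(2,0):B a5@(2,1):A a6@(0,3):A a7@(0,5):B a8@(2,4):B a9@(1,5):B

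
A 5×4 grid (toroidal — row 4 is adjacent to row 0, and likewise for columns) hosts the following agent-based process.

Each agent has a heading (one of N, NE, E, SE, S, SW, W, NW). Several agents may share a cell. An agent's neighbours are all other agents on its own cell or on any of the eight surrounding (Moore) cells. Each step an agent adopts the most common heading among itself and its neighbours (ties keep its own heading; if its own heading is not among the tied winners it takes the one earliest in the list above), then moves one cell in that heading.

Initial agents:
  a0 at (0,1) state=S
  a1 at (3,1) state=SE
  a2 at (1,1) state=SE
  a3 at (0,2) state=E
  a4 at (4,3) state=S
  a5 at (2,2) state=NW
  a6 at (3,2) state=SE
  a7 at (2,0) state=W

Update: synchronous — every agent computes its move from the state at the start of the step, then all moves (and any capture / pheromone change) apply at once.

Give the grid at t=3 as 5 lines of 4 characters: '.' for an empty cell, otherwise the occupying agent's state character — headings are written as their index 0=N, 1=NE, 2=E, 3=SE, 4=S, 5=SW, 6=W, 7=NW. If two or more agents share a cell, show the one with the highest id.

t=1: a0@(1,1):S a1@(4,2):SE a2@(2,2):SE a3@(1,2):S a4@(0,3):S a5@(3,3):SE a6@(4,3):SE a7@(3,1):SE
t=2: a0@(2,1):S a1@(0,3):SE a2@(3,3):SE a3@(2,2):S a4@(1,3):S a5@(4,0):SE a6@(0,0):SE a7@(4,2):SE
t=3: a0@(3,1):S a1@(1,0):SE a2@(4,0):SE a3@(3,2):S a4@(2,3):S a5@(0,1):SE a6@(1,1):SE a7@(0,3):SE

.3.3
33..
...4
.44.
3...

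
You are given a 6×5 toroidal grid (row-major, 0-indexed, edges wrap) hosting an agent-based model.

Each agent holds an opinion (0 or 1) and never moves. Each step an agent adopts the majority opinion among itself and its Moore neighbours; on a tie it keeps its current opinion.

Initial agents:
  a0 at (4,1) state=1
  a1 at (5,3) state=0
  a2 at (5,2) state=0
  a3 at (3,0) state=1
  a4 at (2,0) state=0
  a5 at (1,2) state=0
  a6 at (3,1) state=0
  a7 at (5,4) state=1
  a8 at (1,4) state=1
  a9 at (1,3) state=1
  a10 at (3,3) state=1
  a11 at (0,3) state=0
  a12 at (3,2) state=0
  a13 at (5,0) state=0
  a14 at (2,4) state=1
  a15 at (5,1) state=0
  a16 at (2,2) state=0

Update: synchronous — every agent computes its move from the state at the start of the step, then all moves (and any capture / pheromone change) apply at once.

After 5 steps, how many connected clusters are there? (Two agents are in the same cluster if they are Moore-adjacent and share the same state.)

t=1: a0@(4,1):0 a1@(5,3):0 a2@(5,2):0 a3@(3,0):1 a4@(2,0):1 a5@(1,2):0 a6@(3,1):0 a7@(5,4):0 a8@(1,4):1 a9@(1,3):1 a10@(3,3):1 a11@(0,3):0 a12@(3,2):0 a13@(5,0):0 a14@(2,4):1 a15@(5,1):0 a16@(2,2):0
t=2: (unchanged — steady state)

2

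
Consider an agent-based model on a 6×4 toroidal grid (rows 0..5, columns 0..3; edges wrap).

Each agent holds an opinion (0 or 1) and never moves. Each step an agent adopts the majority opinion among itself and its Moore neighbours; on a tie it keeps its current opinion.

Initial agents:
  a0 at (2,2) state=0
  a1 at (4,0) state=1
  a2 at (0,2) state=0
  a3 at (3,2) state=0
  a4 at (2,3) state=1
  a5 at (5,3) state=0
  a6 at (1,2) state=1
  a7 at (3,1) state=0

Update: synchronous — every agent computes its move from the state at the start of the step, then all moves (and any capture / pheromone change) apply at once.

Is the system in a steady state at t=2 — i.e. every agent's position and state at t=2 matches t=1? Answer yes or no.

t=1: a0@(2,2):0 a1@(4,0):0 a2@(0,2):0 a3@(3,2):0 a4@(2,3):1 a5@(5,3):0 a6@(1,2):1 a7@(3,1):0
t=2: (unchanged — steady state)

yes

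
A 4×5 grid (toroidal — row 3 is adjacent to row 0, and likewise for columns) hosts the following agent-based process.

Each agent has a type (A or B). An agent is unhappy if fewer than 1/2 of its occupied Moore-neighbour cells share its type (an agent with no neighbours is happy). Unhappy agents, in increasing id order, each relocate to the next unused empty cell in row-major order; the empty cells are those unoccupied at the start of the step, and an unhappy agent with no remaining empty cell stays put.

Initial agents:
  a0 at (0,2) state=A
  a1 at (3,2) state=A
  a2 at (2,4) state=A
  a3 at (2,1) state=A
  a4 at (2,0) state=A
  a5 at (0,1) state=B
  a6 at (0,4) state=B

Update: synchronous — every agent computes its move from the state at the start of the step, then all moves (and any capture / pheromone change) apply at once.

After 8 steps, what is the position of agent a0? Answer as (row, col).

t=1: a0@(0,2):A a1@(3,2):A a2@(2,4):A a3@(2,1):A a4@(2,0):A a5@(0,0):B a6@(0,4):B
t=2: (unchanged — steady state)

(0, 2)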